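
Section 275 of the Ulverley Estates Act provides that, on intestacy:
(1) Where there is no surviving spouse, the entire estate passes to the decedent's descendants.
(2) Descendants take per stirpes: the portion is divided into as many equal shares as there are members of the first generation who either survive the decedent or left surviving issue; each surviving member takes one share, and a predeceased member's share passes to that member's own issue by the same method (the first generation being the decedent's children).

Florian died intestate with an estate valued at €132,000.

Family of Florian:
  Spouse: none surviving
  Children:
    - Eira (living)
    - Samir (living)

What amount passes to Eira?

Eira receives €66,000.

The entire €132,000 passes to the descendants.
That amount (€132,000) is divided into 2 shares of €66,000: Eira and Samir each take €66,000.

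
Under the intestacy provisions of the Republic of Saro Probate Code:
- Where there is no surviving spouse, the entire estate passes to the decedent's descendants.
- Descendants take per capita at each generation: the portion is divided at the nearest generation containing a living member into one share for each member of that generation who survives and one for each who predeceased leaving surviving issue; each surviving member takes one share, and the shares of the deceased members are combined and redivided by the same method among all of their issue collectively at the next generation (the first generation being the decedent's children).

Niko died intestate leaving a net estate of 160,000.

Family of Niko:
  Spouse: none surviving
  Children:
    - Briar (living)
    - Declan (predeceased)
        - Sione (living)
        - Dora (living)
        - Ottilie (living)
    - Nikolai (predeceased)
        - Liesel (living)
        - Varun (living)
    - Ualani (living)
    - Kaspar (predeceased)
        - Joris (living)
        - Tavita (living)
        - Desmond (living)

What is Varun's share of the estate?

Varun receives 12,000.

The entire 160,000 passes to the descendants.
That amount (160,000) is divided at the children's generation into 5 shares of 32,000. Briar and Ualani each take 32,000. The 3 shares of the deceased (Declan, Nikolai, and Kaspar) are combined into a pool of 96,000.
That pool (96,000) is divided at the grandchildren's generation equally among Sione, Dora, Ottilie, Liesel, Varun, Joris, Tavita, and Desmond: 12,000 each.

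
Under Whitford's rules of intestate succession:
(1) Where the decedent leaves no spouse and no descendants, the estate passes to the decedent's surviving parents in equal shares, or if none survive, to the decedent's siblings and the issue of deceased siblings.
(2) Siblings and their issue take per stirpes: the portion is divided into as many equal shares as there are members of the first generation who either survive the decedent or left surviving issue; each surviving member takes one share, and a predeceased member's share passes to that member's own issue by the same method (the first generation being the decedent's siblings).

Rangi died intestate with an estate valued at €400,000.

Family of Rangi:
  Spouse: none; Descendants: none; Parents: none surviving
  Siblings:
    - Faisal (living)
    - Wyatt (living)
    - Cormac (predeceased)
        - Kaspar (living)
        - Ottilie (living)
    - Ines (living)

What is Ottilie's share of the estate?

Ottilie receives €50,000.

The entire €400,000 passes to the siblings and their issue.
That amount (€400,000) is divided into 4 shares of €100,000: Faisal, Wyatt, and Ines each take €100,000; Cormac's €100,000 share passes to Cormac's issue.
Cormac's share (€100,000) is divided into 2 shares of €50,000: Kaspar and Ottilie each take €50,000.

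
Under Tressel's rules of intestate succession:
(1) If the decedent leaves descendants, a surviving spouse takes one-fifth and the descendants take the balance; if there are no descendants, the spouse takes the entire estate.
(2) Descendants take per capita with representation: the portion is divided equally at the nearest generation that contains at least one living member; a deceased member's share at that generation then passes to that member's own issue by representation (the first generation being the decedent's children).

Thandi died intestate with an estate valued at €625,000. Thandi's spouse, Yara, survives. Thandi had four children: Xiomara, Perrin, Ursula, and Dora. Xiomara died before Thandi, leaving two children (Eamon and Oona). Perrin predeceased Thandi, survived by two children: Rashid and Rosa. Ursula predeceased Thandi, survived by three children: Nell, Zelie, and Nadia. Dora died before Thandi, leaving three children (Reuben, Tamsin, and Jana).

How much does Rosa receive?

Yara takes one-fifth of €625,000 = €125,000. The remaining €500,000 passes to the descendants.
No child survives, so the initial division is made at the grandchildren's generation.
The descendants' portion (€500,000) is divided into 10 shares of €50,000: Eamon, Oona, Rashid, Rosa, Nell, Zelie, Nadia, Reuben, Tamsin, and Jana each take €50,000.

Rosa receives €50,000.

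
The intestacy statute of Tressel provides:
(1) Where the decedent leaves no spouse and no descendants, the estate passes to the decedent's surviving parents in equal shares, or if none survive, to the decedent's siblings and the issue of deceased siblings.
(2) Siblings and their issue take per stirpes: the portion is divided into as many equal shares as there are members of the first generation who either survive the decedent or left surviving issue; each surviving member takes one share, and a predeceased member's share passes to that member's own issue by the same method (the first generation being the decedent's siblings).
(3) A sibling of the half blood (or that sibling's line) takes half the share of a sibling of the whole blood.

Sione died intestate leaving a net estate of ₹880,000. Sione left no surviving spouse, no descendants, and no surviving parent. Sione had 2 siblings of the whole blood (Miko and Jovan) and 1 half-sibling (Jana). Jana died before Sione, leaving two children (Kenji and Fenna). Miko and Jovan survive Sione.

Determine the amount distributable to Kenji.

The entire ₹880,000 passes to the siblings and their issue.
Counting each half-blood sibling's line as half a unit, there are 5/2 units in ₹880,000, so one unit is ₹352,000. Whole-blood lines (Miko and Jovan) take ₹352,000 each; half-blood lines (Jana) take ₹176,000 each.
Jana's share (₹176,000) is divided into 2 shares of ₹88,000: Kenji and Fenna each take ₹88,000.

Kenji receives ₹88,000.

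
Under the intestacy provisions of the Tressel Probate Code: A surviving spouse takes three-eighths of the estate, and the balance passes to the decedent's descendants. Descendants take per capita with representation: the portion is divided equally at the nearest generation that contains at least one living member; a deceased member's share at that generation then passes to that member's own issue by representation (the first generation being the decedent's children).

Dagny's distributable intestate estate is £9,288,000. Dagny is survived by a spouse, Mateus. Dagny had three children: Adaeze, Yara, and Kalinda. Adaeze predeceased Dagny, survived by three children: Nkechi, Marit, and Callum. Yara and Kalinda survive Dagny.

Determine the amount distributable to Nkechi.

Mateus takes three-eighths of £9,288,000 = £3,483,000. The remaining £5,805,000 passes to the descendants.
The descendants' portion (£5,805,000) is divided into 3 shares of £1,935,000: Yara and Kalinda each take £1,935,000; Adaeze's £1,935,000 share passes to Adaeze's issue.
Adaeze's share (£1,935,000) is divided into 3 shares of £645,000: Nkechi, Marit, and Callum each take £645,000.

Nkechi receives £645,000.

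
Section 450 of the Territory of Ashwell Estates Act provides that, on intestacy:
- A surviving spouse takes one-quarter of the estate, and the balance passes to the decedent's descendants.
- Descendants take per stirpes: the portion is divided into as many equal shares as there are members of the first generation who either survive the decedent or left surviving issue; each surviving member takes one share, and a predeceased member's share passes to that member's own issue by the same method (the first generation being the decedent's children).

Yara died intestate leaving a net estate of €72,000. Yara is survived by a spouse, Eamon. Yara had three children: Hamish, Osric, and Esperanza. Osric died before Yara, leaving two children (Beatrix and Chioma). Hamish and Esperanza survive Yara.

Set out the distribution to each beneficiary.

Eamon takes one-quarter of €72,000 = €18,000. The remaining €54,000 passes to the descendants.
The descendants' portion (€54,000) is divided into 3 shares of €18,000: Hamish and Esperanza each take €18,000; Osric's €18,000 share passes to Osric's issue.
Osric's share (€18,000) is divided into 2 shares of €9,000: Beatrix and Chioma each take €9,000.

Eamon: €18,000; Hamish: €18,000; Beatrix: €9,000; Chioma: €9,000; Esperanza: €18,000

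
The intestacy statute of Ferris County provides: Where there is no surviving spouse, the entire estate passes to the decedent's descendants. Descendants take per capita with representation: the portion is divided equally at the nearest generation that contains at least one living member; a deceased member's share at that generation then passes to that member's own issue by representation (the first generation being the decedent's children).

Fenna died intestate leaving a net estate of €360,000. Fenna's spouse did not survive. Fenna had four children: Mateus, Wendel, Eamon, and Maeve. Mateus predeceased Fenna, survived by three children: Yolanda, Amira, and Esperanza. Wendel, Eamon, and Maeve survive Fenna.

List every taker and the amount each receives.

Yolanda: €30,000; Amira: €30,000; Esperanza: €30,000; Wendel: €90,000; Eamon: €90,000; Maeve: €90,000

The entire €360,000 passes to the descendants.
That amount (€360,000) is divided into 4 shares of €90,000: Wendel, Eamon, and Maeve each take €90,000; Mateus's €90,000 share passes to Mateus's issue.
Mateus's share (€90,000) is divided into 3 shares of €30,000: Yolanda, Amira, and Esperanza each take €30,000.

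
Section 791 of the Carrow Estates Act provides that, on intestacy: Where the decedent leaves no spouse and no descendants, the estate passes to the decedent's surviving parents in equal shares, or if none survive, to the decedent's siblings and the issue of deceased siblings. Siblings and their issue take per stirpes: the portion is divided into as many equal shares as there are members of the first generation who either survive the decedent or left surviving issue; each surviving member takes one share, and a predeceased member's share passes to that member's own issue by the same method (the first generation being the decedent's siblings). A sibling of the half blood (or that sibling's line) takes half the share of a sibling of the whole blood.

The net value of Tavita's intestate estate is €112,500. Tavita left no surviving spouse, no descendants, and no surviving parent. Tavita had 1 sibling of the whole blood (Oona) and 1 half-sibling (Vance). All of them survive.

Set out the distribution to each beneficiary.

Vance: €37,500; Oona: €75,000

The entire €112,500 passes to the siblings and their issue.
Counting each half-blood sibling's line as half a unit, there are 3/2 units in €112,500, so one unit is €75,000. Whole-blood lines (Oona) take €75,000 each; half-blood lines (Vance) take €37,500 each.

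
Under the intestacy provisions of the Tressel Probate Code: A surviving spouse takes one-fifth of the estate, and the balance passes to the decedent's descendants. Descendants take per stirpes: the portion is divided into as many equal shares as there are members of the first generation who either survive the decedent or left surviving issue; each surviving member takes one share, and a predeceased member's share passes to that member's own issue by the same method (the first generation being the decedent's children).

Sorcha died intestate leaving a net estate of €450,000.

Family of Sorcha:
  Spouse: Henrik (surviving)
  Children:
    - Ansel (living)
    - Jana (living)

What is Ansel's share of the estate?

Ansel receives €180,000.

Henrik takes one-fifth of €450,000 = €90,000. The remaining €360,000 passes to the descendants.
The descendants' portion (€360,000) is divided into 2 shares of €180,000: Ansel and Jana each take €180,000.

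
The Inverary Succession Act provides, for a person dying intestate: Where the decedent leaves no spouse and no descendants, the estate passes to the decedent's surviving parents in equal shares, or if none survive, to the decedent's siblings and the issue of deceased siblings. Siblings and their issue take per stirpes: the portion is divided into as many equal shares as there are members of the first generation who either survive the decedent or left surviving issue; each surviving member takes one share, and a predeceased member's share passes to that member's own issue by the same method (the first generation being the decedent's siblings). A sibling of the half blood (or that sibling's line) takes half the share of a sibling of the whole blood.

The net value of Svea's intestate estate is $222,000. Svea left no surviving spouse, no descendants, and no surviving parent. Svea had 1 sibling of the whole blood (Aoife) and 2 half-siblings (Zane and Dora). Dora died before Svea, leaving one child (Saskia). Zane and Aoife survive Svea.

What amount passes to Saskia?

The entire $222,000 passes to the siblings and their issue.
Counting each half-blood sibling's line as half a unit, there are 2 units in $222,000, so one unit is $111,000. Whole-blood lines (Aoife) take $111,000 each; half-blood lines (Zane and Dora) take $55,500 each.
Dora's share ($55,500) passes entirely to Saskia.

Saskia receives $55,500.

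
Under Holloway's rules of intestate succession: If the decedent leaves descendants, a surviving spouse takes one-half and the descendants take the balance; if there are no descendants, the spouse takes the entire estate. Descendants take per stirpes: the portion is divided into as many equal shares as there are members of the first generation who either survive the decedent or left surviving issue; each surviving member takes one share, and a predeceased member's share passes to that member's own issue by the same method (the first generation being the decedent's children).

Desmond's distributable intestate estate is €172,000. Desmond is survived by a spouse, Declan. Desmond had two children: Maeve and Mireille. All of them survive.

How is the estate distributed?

Declan: €86,000; Maeve: €43,000; Mireille: €43,000

Declan takes one-half of €172,000 = €86,000. The remaining €86,000 passes to the descendants.
The descendants' portion (€86,000) is divided into 2 shares of €43,000: Maeve and Mireille each take €43,000.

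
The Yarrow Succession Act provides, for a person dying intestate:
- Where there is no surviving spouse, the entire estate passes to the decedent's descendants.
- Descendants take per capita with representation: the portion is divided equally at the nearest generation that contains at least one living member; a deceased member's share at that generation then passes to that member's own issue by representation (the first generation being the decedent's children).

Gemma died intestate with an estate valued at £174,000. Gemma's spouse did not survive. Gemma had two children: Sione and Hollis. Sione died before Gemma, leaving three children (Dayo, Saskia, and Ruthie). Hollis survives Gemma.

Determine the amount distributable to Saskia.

The entire £174,000 passes to the descendants.
That amount (£174,000) is divided into 2 shares of £87,000: Hollis takes £87,000; Sione's £87,000 share passes to Sione's issue.
Sione's share (£87,000) is divided into 3 shares of £29,000: Dayo, Saskia, and Ruthie each take £29,000.

Saskia receives £29,000.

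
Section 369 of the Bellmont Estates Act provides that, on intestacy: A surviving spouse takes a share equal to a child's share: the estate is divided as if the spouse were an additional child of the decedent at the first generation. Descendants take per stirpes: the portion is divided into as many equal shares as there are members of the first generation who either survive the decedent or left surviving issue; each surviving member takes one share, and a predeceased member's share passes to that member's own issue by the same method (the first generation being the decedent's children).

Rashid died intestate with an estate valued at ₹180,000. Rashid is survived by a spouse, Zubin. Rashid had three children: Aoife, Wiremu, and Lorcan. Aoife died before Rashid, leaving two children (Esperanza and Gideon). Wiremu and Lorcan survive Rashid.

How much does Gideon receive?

The spouse counts as an additional share at the children's level, so there are 4 primary shares of ₹45,000. Zubin takes one such share (₹45,000).
The children's combined portion (₹135,000) is divided into 3 shares of ₹45,000: Wiremu and Lorcan each take ₹45,000; Aoife's ₹45,000 share passes to Aoife's issue.
Aoife's share (₹45,000) is divided into 2 shares of ₹22,500: Esperanza and Gideon each take ₹22,500.

Gideon receives ₹22,500.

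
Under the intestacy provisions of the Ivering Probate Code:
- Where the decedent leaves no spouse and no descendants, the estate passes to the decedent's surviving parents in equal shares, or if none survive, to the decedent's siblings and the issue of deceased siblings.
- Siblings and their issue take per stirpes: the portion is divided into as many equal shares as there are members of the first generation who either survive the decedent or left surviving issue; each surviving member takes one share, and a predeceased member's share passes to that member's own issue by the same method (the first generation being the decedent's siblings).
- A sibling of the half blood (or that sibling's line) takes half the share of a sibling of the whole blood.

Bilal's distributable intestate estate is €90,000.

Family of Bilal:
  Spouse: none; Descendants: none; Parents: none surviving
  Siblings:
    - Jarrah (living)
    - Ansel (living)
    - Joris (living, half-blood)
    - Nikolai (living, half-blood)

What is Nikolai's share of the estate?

Nikolai receives €15,000.

The entire €90,000 passes to the siblings and their issue.
Counting each half-blood sibling's line as half a unit, there are 3 units in €90,000, so one unit is €30,000. Whole-blood lines (Jarrah and Ansel) take €30,000 each; half-blood lines (Joris and Nikolai) take €15,000 each.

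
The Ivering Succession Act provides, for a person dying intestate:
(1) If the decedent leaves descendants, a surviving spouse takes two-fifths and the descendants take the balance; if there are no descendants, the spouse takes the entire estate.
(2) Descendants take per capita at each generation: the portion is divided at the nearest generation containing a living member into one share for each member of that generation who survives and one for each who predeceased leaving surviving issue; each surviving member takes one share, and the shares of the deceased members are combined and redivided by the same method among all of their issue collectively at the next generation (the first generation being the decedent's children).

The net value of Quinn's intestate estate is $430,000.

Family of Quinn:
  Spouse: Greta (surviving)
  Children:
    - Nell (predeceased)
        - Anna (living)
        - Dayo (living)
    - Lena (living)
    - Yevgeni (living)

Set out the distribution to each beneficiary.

Greta: $172,000; Anna: $43,000; Dayo: $43,000; Lena: $86,000; Yevgeni: $86,000

Greta takes two-fifths of $430,000 = $172,000. The remaining $258,000 passes to the descendants.
The descendants' portion ($258,000) is divided at the children's generation into 3 shares of $86,000. Lena and Yevgeni each take $86,000. The remaining share for the deceased Nell ($86,000) is carried to the next generation.
That pool ($86,000) is divided at the grandchildren's generation equally among Anna and Dayo: $43,000 each.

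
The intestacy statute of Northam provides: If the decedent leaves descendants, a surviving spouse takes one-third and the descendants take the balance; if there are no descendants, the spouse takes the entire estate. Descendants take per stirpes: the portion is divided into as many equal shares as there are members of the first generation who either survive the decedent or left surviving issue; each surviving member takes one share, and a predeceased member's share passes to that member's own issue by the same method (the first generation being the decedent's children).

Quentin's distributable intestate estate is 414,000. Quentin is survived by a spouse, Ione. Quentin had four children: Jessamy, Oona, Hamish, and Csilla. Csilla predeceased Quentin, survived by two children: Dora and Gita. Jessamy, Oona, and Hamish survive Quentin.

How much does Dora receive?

Ione takes one-third of 414,000 = 138,000. The remaining 276,000 passes to the descendants.
The descendants' portion (276,000) is divided into 4 shares of 69,000: Jessamy, Oona, and Hamish each take 69,000; Csilla's 69,000 share passes to Csilla's issue.
Csilla's share (69,000) is divided into 2 shares of 34,500: Dora and Gita each take 34,500.

Dora receives 34,500.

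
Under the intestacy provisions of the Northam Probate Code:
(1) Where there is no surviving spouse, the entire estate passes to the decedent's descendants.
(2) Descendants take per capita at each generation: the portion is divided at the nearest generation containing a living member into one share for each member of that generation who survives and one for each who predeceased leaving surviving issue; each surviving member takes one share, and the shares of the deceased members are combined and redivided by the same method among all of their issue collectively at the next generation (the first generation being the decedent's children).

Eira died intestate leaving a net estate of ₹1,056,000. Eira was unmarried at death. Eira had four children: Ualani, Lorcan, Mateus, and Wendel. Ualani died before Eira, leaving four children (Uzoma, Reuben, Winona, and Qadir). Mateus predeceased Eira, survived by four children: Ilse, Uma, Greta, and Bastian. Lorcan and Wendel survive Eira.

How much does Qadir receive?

Qadir receives ₹66,000.

The entire ₹1,056,000 passes to the descendants.
That amount (₹1,056,000) is divided at the children's generation into 4 shares of ₹264,000. Lorcan and Wendel each take ₹264,000. The 2 shares of the deceased (Ualani and Mateus) are combined into a pool of ₹528,000.
That pool (₹528,000) is divided at the grandchildren's generation equally among Uzoma, Reuben, Winona, Qadir, Ilse, Uma, Greta, and Bastian: ₹66,000 each.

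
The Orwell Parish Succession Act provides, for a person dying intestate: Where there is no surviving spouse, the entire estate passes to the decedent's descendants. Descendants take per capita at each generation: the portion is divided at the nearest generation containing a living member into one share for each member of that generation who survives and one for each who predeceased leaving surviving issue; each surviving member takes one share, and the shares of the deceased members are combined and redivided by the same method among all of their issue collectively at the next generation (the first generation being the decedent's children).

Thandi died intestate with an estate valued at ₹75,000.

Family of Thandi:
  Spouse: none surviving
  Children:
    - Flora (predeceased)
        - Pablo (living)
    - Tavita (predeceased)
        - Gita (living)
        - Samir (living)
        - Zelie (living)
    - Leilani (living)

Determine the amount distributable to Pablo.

Pablo receives ₹12,500.

The entire ₹75,000 passes to the descendants.
That amount (₹75,000) is divided at the children's generation into 3 shares of ₹25,000. Leilani takes ₹25,000. The 2 shares of the deceased (Flora and Tavita) are combined into a pool of ₹50,000.
That pool (₹50,000) is divided at the grandchildren's generation equally among Pablo, Gita, Samir, and Zelie: ₹12,500 each.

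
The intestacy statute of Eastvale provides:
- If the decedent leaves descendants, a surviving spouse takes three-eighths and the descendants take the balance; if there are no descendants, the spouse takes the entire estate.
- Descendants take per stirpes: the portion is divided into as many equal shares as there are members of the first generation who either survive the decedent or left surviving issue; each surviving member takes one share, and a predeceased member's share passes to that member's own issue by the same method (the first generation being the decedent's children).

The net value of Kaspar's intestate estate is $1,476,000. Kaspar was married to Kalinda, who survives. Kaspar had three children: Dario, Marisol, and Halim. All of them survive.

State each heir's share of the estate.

Kalinda: $553,500; Dario: $307,500; Marisol: $307,500; Halim: $307,500

Kalinda takes three-eighths of $1,476,000 = $553,500. The remaining $922,500 passes to the descendants.
The descendants' portion ($922,500) is divided into 3 shares of $307,500: Dario, Marisol, and Halim each take $307,500.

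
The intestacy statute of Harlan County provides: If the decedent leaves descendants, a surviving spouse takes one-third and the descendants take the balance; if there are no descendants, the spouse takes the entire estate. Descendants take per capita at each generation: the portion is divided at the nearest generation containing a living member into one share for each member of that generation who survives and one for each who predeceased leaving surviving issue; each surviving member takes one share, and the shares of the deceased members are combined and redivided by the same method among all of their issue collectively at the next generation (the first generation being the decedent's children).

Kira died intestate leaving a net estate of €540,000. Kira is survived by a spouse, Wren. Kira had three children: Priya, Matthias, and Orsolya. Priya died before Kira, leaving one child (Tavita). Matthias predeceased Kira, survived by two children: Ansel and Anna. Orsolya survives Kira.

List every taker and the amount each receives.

Wren: €180,000; Tavita: €80,000; Ansel: €80,000; Anna: €80,000; Orsolya: €120,000

Wren takes one-third of €540,000 = €180,000. The remaining €360,000 passes to the descendants.
The descendants' portion (€360,000) is divided at the children's generation into 3 shares of €120,000. Orsolya takes €120,000. The 2 shares of the deceased (Priya and Matthias) are combined into a pool of €240,000.
That pool (€240,000) is divided at the grandchildren's generation equally among Tavita, Ansel, and Anna: €80,000 each.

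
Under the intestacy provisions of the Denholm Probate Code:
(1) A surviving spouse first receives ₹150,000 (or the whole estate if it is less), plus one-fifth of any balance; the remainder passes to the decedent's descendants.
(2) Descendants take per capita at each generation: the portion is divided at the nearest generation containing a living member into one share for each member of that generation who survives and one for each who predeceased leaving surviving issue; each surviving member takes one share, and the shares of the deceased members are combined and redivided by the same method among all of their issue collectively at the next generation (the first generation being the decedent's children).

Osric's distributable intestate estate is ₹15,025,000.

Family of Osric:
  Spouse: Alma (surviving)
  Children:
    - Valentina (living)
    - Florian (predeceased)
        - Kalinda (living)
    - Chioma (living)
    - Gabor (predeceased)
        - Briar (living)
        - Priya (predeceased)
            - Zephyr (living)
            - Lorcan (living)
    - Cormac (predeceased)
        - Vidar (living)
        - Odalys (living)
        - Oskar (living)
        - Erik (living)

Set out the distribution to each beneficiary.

Alma first takes ₹150,000, leaving a balance of ₹14,875,000. Alma then takes one-fifth of the balance (₹2,975,000), for a total of ₹3,125,000. The remaining ₹11,900,000 passes to the descendants.
The descendants' portion (₹11,900,000) is divided at the children's generation into 5 shares of ₹2,380,000. Valentina and Chioma each take ₹2,380,000. The 3 shares of the deceased (Florian, Gabor, and Cormac) are combined into a pool of ₹7,140,000.
That pool (₹7,140,000) is divided at the grandchildren's generation into 7 shares of ₹1,020,000. Kalinda, Briar, Vidar, Odalys, Oskar, and Erik each take ₹1,020,000. The remaining share for the deceased Priya (₹1,020,000) is carried to the next generation.
That pool (₹1,020,000) is divided at the great-grandchildren's generation equally among Zephyr and Lorcan: ₹510,000 each.

Alma: ₹3,125,000; Valentina: ₹2,380,000; Kalinda: ₹1,020,000; Chioma: ₹2,380,000; Briar: ₹1,020,000; Zephyr: ₹510,000; Lorcan: ₹510,000; Vidar: ₹1,020,000; Odalys: ₹1,020,000; Oskar: ₹1,020,000; Erik: ₹1,020,000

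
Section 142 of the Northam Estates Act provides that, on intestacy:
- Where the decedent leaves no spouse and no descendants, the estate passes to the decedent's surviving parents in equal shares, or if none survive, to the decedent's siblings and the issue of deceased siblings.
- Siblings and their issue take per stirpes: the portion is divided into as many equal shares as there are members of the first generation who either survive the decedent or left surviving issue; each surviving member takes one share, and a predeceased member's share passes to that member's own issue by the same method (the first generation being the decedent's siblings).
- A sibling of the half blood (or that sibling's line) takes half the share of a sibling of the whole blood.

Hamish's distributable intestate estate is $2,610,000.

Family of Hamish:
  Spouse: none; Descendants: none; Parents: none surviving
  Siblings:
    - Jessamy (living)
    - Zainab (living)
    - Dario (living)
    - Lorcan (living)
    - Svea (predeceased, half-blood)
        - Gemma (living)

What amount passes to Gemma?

The entire $2,610,000 passes to the siblings and their issue.
Counting each half-blood sibling's line as half a unit, there are 9/2 units in $2,610,000, so one unit is $580,000. Whole-blood lines (Jessamy, Zainab, Dario, and Lorcan) take $580,000 each; half-blood lines (Svea) take $290,000 each.
Svea's share ($290,000) passes entirely to Gemma.

Gemma receives $290,000.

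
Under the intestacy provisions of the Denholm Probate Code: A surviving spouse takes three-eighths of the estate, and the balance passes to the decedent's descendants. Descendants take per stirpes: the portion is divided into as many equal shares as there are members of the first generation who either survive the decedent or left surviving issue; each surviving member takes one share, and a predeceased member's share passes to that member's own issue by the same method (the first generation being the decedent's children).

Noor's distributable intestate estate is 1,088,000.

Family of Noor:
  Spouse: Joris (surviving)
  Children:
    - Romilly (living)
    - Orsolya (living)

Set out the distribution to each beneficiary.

Joris: 408,000; Romilly: 340,000; Orsolya: 340,000

Joris takes three-eighths of 1,088,000 = 408,000. The remaining 680,000 passes to the descendants.
The descendants' portion (680,000) is divided into 2 shares of 340,000: Romilly and Orsolya each take 340,000.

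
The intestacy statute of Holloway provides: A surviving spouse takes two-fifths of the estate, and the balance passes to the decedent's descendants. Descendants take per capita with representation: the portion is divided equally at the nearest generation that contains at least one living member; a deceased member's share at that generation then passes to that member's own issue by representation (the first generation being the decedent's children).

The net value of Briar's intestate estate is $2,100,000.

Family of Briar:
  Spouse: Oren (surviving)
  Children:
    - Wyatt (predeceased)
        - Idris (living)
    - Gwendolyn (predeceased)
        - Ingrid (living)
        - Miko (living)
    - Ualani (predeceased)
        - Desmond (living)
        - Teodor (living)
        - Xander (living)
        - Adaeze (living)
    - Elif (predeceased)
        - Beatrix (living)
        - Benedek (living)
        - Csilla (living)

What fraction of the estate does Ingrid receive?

Ingrid receives 3/50 of the estate.

Oren takes two-fifths of $2,100,000 = $840,000. The remaining $1,260,000 passes to the descendants.
No child survives, so the initial division is made at the grandchildren's generation.
The descendants' portion ($1,260,000) is divided into 10 shares of $126,000: Idris, Ingrid, Miko, Desmond, Teodor, Xander, Adaeze, Beatrix, Benedek, and Csilla each take $126,000.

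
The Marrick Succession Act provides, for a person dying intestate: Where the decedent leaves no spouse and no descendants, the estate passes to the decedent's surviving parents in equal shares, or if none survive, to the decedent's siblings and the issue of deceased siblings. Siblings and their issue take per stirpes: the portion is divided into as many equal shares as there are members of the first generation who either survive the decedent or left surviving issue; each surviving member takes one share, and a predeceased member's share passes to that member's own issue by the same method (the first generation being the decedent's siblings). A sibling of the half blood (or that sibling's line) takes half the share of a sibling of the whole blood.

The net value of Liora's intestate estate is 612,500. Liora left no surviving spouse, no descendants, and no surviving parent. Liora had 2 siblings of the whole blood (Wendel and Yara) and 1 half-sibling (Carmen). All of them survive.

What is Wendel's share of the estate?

Wendel receives 245,000.

The entire 612,500 passes to the siblings and their issue.
Counting each half-blood sibling's line as half a unit, there are 5/2 units in 612,500, so one unit is 245,000. Whole-blood lines (Wendel and Yara) take 245,000 each; half-blood lines (Carmen) take 122,500 each.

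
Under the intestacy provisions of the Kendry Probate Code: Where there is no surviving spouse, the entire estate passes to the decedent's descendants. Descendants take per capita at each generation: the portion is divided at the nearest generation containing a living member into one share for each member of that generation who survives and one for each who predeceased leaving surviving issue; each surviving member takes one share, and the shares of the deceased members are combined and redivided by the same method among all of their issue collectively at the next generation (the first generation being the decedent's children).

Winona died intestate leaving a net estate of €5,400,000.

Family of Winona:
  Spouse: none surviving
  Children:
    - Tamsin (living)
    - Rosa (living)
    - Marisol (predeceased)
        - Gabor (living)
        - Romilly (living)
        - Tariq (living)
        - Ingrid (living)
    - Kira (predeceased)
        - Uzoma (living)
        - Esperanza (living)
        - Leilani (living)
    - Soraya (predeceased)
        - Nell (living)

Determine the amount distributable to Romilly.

The entire €5,400,000 passes to the descendants.
That amount (€5,400,000) is divided at the children's generation into 5 shares of €1,080,000. Tamsin and Rosa each take €1,080,000. The 3 shares of the deceased (Marisol, Kira, and Soraya) are combined into a pool of €3,240,000.
That pool (€3,240,000) is divided at the grandchildren's generation equally among Gabor, Romilly, Tariq, Ingrid, Uzoma, Esperanza, Leilani, and Nell: €405,000 each.

Romilly receives €405,000.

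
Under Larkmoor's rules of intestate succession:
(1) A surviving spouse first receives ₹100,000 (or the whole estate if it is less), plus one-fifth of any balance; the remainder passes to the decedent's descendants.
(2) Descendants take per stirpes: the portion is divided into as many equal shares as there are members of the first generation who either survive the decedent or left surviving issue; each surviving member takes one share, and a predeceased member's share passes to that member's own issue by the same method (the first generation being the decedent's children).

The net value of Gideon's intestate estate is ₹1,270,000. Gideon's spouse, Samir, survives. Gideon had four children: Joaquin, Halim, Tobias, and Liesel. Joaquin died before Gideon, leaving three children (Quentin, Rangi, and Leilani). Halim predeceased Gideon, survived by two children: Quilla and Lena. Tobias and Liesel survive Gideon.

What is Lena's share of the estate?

Samir first takes ₹100,000, leaving a balance of ₹1,170,000. Samir then takes one-fifth of the balance (₹234,000), for a total of ₹334,000. The remaining ₹936,000 passes to the descendants.
The descendants' portion (₹936,000) is divided into 4 shares of ₹234,000: Tobias and Liesel each take ₹234,000; Joaquin's ₹234,000 share passes to Joaquin's issue; Halim's ₹234,000 share passes to Halim's issue.
Joaquin's share (₹234,000) is divided into 3 shares of ₹78,000: Quentin, Rangi, and Leilani each take ₹78,000.
Halim's share (₹234,000) is divided into 2 shares of ₹117,000: Quilla and Lena each take ₹117,000.

Lena receives ₹117,000.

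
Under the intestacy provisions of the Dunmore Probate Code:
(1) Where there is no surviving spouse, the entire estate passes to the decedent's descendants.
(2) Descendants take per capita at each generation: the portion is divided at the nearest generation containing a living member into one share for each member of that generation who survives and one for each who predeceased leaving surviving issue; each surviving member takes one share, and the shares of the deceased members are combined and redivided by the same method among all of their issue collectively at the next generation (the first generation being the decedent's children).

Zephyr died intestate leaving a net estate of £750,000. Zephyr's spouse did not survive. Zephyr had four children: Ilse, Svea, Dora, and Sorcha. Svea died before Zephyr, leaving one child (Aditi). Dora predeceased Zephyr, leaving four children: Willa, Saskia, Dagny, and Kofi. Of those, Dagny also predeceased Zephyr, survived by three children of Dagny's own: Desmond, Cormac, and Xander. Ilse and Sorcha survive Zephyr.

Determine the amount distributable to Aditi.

Aditi receives £75,000.

The entire £750,000 passes to the descendants.
That amount (£750,000) is divided at the children's generation into 4 shares of £187,500. Ilse and Sorcha each take £187,500. The 2 shares of the deceased (Svea and Dora) are combined into a pool of £375,000.
That pool (£375,000) is divided at the grandchildren's generation into 5 shares of £75,000. Aditi, Willa, Saskia, and Kofi each take £75,000. The remaining share for the deceased Dagny (£75,000) is carried to the next generation.
That pool (£75,000) is divided at the great-grandchildren's generation equally among Desmond, Cormac, and Xander: £25,000 each.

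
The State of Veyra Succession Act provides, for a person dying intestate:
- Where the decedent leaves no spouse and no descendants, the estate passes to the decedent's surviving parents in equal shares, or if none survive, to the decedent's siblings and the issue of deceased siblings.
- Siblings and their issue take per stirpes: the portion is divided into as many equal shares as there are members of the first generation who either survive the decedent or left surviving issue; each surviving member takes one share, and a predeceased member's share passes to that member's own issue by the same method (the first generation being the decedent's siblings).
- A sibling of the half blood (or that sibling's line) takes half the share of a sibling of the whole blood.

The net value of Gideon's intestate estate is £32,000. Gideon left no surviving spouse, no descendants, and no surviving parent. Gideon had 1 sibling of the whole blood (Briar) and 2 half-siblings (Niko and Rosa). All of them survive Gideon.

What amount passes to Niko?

The entire £32,000 passes to the siblings and their issue.
Counting each half-blood sibling's line as half a unit, there are 2 units in £32,000, so one unit is £16,000. Whole-blood lines (Briar) take £16,000 each; half-blood lines (Niko and Rosa) take £8,000 each.

Niko receives £8,000.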